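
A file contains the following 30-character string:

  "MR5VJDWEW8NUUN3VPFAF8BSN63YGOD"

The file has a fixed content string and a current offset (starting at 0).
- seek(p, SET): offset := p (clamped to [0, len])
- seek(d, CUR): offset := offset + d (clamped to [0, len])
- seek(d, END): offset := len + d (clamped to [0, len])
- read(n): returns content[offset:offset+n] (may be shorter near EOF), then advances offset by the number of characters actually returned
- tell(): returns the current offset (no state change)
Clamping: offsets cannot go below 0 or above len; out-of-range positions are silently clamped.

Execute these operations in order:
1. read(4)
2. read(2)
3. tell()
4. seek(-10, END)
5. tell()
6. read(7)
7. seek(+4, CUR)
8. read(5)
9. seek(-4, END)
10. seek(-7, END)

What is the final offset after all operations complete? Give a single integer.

After 1 (read(4)): returned 'MR5V', offset=4
After 2 (read(2)): returned 'JD', offset=6
After 3 (tell()): offset=6
After 4 (seek(-10, END)): offset=20
After 5 (tell()): offset=20
After 6 (read(7)): returned '8BSN63Y', offset=27
After 7 (seek(+4, CUR)): offset=30
After 8 (read(5)): returned '', offset=30
After 9 (seek(-4, END)): offset=26
After 10 (seek(-7, END)): offset=23

Answer: 23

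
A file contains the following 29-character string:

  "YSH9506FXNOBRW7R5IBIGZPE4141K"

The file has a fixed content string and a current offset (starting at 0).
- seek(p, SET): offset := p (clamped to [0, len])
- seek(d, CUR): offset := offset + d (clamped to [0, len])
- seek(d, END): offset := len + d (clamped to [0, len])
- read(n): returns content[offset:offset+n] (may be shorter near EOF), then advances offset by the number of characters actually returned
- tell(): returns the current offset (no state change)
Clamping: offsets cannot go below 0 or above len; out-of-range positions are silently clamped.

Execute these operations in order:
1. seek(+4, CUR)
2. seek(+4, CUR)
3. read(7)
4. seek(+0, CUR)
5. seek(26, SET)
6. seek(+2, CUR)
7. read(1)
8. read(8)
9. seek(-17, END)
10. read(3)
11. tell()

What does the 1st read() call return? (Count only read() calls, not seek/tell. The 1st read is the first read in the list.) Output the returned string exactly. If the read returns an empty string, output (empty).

Answer: XNOBRW7

Derivation:
After 1 (seek(+4, CUR)): offset=4
After 2 (seek(+4, CUR)): offset=8
After 3 (read(7)): returned 'XNOBRW7', offset=15
After 4 (seek(+0, CUR)): offset=15
After 5 (seek(26, SET)): offset=26
After 6 (seek(+2, CUR)): offset=28
After 7 (read(1)): returned 'K', offset=29
After 8 (read(8)): returned '', offset=29
After 9 (seek(-17, END)): offset=12
After 10 (read(3)): returned 'RW7', offset=15
After 11 (tell()): offset=15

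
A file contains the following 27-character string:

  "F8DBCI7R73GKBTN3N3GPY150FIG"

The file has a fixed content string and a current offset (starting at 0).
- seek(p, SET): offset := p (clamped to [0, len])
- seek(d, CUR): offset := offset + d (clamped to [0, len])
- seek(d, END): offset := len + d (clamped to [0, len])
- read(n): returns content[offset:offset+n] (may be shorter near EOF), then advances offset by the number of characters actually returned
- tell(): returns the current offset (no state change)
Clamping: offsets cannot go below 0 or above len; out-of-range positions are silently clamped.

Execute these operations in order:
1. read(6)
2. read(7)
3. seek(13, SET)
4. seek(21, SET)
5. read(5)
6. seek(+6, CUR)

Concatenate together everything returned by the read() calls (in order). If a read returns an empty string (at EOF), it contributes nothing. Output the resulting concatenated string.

After 1 (read(6)): returned 'F8DBCI', offset=6
After 2 (read(7)): returned '7R73GKB', offset=13
After 3 (seek(13, SET)): offset=13
After 4 (seek(21, SET)): offset=21
After 5 (read(5)): returned '150FI', offset=26
After 6 (seek(+6, CUR)): offset=27

Answer: F8DBCI7R73GKB150FI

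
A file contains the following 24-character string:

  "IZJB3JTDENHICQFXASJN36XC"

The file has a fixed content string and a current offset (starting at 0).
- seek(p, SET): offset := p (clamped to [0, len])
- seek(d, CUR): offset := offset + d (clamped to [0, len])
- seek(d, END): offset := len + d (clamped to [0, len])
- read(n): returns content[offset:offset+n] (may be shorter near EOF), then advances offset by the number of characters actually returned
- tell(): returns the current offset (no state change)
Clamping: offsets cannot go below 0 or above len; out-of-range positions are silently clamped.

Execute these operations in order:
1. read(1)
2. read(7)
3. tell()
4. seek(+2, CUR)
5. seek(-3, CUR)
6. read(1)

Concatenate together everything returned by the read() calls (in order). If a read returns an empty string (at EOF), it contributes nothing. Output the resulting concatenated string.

Answer: IZJB3JTDD

Derivation:
After 1 (read(1)): returned 'I', offset=1
After 2 (read(7)): returned 'ZJB3JTD', offset=8
After 3 (tell()): offset=8
After 4 (seek(+2, CUR)): offset=10
After 5 (seek(-3, CUR)): offset=7
After 6 (read(1)): returned 'D', offset=8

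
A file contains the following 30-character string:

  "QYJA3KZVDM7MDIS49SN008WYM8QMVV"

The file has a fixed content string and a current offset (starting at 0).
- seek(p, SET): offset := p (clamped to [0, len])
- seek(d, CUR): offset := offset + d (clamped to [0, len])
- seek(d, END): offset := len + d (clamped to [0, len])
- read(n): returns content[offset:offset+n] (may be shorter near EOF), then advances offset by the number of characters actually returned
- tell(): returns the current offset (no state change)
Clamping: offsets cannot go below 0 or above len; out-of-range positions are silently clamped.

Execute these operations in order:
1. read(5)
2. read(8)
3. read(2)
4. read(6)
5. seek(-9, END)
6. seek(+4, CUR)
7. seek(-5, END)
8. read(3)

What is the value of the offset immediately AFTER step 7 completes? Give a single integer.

Answer: 25

Derivation:
After 1 (read(5)): returned 'QYJA3', offset=5
After 2 (read(8)): returned 'KZVDM7MD', offset=13
After 3 (read(2)): returned 'IS', offset=15
After 4 (read(6)): returned '49SN00', offset=21
After 5 (seek(-9, END)): offset=21
After 6 (seek(+4, CUR)): offset=25
After 7 (seek(-5, END)): offset=25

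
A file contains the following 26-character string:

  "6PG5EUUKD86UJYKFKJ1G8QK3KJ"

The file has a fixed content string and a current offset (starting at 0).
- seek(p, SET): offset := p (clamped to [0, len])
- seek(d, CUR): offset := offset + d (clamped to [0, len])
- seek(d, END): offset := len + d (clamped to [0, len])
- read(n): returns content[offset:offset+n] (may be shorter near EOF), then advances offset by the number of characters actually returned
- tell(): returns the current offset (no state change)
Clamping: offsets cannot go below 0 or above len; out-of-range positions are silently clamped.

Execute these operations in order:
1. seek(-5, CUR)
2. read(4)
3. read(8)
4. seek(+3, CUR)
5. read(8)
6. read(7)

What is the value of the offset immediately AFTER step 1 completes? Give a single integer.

After 1 (seek(-5, CUR)): offset=0

Answer: 0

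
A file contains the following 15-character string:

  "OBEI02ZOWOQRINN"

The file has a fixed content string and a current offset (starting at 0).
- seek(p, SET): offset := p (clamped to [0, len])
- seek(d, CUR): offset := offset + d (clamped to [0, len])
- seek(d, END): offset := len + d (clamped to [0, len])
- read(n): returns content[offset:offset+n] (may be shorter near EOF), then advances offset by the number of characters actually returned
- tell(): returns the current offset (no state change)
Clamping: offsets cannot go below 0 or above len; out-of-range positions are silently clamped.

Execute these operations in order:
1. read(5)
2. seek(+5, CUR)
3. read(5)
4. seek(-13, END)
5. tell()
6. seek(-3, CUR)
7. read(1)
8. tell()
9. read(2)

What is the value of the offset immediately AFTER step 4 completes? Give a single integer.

Answer: 2

Derivation:
After 1 (read(5)): returned 'OBEI0', offset=5
After 2 (seek(+5, CUR)): offset=10
After 3 (read(5)): returned 'QRINN', offset=15
After 4 (seek(-13, END)): offset=2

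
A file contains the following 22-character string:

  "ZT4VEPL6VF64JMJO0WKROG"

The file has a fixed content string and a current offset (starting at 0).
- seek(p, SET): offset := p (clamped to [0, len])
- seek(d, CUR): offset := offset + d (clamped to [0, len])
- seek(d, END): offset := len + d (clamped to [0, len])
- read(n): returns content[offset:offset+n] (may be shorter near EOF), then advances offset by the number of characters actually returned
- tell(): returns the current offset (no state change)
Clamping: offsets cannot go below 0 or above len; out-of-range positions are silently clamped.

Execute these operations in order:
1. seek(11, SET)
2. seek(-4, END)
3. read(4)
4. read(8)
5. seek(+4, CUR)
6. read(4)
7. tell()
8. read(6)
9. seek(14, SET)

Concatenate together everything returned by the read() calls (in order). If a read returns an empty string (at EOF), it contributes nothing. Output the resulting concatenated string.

After 1 (seek(11, SET)): offset=11
After 2 (seek(-4, END)): offset=18
After 3 (read(4)): returned 'KROG', offset=22
After 4 (read(8)): returned '', offset=22
After 5 (seek(+4, CUR)): offset=22
After 6 (read(4)): returned '', offset=22
After 7 (tell()): offset=22
After 8 (read(6)): returned '', offset=22
After 9 (seek(14, SET)): offset=14

Answer: KROG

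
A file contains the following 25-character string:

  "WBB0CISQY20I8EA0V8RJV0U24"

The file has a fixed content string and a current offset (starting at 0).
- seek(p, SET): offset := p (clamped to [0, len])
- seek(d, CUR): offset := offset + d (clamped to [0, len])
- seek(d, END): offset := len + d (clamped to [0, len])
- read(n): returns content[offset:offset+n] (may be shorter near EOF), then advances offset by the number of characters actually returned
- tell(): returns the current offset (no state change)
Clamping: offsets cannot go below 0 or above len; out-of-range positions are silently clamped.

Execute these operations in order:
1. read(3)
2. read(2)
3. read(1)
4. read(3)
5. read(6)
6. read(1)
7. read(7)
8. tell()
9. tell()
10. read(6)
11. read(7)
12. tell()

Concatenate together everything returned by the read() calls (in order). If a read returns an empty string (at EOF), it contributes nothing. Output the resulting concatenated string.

Answer: WBB0CISQY20I8EA0V8RJV0U24

Derivation:
After 1 (read(3)): returned 'WBB', offset=3
After 2 (read(2)): returned '0C', offset=5
After 3 (read(1)): returned 'I', offset=6
After 4 (read(3)): returned 'SQY', offset=9
After 5 (read(6)): returned '20I8EA', offset=15
After 6 (read(1)): returned '0', offset=16
After 7 (read(7)): returned 'V8RJV0U', offset=23
After 8 (tell()): offset=23
After 9 (tell()): offset=23
After 10 (read(6)): returned '24', offset=25
After 11 (read(7)): returned '', offset=25
After 12 (tell()): offset=25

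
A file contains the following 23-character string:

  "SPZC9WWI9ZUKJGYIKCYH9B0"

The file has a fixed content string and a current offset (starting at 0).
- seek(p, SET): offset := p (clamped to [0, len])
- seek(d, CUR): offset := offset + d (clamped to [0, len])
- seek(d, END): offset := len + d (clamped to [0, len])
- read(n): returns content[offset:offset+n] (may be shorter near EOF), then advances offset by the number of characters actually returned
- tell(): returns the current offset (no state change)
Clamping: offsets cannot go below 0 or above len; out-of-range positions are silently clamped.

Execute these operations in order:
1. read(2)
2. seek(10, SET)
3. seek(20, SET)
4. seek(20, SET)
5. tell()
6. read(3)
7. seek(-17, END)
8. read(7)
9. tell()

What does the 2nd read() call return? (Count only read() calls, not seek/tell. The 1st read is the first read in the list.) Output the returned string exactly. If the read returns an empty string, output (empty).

After 1 (read(2)): returned 'SP', offset=2
After 2 (seek(10, SET)): offset=10
After 3 (seek(20, SET)): offset=20
After 4 (seek(20, SET)): offset=20
After 5 (tell()): offset=20
After 6 (read(3)): returned '9B0', offset=23
After 7 (seek(-17, END)): offset=6
After 8 (read(7)): returned 'WI9ZUKJ', offset=13
After 9 (tell()): offset=13

Answer: 9B0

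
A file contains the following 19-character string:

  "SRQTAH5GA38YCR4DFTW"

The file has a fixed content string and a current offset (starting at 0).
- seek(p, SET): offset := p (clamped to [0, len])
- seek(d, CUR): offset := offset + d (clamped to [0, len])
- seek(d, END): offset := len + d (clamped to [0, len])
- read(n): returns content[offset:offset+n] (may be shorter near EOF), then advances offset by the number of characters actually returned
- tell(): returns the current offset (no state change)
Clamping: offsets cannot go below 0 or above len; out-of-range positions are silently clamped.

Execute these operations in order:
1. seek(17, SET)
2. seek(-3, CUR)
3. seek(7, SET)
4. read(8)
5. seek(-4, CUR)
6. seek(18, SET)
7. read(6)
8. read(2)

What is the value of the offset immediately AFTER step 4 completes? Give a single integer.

After 1 (seek(17, SET)): offset=17
After 2 (seek(-3, CUR)): offset=14
After 3 (seek(7, SET)): offset=7
After 4 (read(8)): returned 'GA38YCR4', offset=15

Answer: 15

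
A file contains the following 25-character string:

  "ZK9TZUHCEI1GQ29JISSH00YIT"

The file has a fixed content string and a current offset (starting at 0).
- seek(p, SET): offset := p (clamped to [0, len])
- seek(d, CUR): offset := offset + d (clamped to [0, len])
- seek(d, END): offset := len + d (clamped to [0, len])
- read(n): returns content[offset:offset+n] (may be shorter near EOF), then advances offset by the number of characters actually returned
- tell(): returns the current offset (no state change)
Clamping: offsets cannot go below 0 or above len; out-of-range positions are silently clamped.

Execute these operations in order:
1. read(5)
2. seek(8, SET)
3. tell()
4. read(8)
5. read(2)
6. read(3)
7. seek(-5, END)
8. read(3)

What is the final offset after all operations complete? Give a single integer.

After 1 (read(5)): returned 'ZK9TZ', offset=5
After 2 (seek(8, SET)): offset=8
After 3 (tell()): offset=8
After 4 (read(8)): returned 'EI1GQ29J', offset=16
After 5 (read(2)): returned 'IS', offset=18
After 6 (read(3)): returned 'SH0', offset=21
After 7 (seek(-5, END)): offset=20
After 8 (read(3)): returned '00Y', offset=23

Answer: 23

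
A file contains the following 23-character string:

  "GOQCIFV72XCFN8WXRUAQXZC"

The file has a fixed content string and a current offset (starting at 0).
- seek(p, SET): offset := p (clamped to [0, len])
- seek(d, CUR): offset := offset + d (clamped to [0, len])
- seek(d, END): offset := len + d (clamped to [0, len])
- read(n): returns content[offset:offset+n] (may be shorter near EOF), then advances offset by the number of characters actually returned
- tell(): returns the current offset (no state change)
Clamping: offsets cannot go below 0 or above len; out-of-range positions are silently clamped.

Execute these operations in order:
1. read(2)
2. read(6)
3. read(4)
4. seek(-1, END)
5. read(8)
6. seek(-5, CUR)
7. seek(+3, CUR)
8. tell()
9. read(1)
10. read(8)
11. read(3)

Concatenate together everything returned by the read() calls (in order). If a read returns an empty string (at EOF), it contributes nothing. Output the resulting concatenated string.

Answer: GOQCIFV72XCFCZC

Derivation:
After 1 (read(2)): returned 'GO', offset=2
After 2 (read(6)): returned 'QCIFV7', offset=8
After 3 (read(4)): returned '2XCF', offset=12
After 4 (seek(-1, END)): offset=22
After 5 (read(8)): returned 'C', offset=23
After 6 (seek(-5, CUR)): offset=18
After 7 (seek(+3, CUR)): offset=21
After 8 (tell()): offset=21
After 9 (read(1)): returned 'Z', offset=22
After 10 (read(8)): returned 'C', offset=23
After 11 (read(3)): returned '', offset=23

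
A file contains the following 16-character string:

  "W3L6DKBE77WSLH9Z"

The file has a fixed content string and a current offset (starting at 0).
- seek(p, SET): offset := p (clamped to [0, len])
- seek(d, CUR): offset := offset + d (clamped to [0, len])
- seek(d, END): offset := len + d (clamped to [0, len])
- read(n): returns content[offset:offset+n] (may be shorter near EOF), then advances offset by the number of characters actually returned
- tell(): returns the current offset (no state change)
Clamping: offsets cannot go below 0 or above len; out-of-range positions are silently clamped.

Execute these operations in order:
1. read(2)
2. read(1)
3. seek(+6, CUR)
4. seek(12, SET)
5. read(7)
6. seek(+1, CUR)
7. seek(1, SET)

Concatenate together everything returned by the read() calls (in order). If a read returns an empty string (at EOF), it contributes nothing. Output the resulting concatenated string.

After 1 (read(2)): returned 'W3', offset=2
After 2 (read(1)): returned 'L', offset=3
After 3 (seek(+6, CUR)): offset=9
After 4 (seek(12, SET)): offset=12
After 5 (read(7)): returned 'LH9Z', offset=16
After 6 (seek(+1, CUR)): offset=16
After 7 (seek(1, SET)): offset=1

Answer: W3LLH9Z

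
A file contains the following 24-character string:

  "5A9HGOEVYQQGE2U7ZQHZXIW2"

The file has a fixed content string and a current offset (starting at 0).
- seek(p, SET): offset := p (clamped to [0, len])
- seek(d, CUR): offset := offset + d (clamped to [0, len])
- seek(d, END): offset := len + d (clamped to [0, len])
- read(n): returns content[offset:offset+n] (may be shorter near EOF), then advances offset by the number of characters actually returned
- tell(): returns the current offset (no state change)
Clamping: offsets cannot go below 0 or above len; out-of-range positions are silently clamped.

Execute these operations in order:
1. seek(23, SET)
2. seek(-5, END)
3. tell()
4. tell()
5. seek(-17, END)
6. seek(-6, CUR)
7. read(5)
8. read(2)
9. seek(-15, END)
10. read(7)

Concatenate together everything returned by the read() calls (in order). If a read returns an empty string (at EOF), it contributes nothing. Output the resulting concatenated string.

After 1 (seek(23, SET)): offset=23
After 2 (seek(-5, END)): offset=19
After 3 (tell()): offset=19
After 4 (tell()): offset=19
After 5 (seek(-17, END)): offset=7
After 6 (seek(-6, CUR)): offset=1
After 7 (read(5)): returned 'A9HGO', offset=6
After 8 (read(2)): returned 'EV', offset=8
After 9 (seek(-15, END)): offset=9
After 10 (read(7)): returned 'QQGE2U7', offset=16

Answer: A9HGOEVQQGE2U7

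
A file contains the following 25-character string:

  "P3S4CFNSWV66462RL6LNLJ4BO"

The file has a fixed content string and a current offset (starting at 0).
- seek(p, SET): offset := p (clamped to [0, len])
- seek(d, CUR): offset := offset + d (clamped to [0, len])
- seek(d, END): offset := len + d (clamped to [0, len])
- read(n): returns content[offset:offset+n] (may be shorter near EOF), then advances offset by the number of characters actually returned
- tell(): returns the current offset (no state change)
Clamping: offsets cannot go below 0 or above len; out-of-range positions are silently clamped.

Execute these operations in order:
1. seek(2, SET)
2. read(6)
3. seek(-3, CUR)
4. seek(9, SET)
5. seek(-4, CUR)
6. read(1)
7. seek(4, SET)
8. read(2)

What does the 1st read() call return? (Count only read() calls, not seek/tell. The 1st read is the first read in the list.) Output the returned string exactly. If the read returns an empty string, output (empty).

After 1 (seek(2, SET)): offset=2
After 2 (read(6)): returned 'S4CFNS', offset=8
After 3 (seek(-3, CUR)): offset=5
After 4 (seek(9, SET)): offset=9
After 5 (seek(-4, CUR)): offset=5
After 6 (read(1)): returned 'F', offset=6
After 7 (seek(4, SET)): offset=4
After 8 (read(2)): returned 'CF', offset=6

Answer: S4CFNS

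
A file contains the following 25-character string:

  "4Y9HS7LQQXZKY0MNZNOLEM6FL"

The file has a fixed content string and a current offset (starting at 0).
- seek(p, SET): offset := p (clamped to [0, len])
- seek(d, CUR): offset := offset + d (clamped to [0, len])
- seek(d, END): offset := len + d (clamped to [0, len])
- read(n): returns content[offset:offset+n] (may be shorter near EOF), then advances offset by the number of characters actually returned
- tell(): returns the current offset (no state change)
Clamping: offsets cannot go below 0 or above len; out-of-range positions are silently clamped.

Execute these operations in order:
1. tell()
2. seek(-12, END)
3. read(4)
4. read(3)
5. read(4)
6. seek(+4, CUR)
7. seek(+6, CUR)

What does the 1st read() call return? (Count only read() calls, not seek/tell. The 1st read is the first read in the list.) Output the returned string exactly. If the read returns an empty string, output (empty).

Answer: 0MNZ

Derivation:
After 1 (tell()): offset=0
After 2 (seek(-12, END)): offset=13
After 3 (read(4)): returned '0MNZ', offset=17
After 4 (read(3)): returned 'NOL', offset=20
After 5 (read(4)): returned 'EM6F', offset=24
After 6 (seek(+4, CUR)): offset=25
After 7 (seek(+6, CUR)): offset=25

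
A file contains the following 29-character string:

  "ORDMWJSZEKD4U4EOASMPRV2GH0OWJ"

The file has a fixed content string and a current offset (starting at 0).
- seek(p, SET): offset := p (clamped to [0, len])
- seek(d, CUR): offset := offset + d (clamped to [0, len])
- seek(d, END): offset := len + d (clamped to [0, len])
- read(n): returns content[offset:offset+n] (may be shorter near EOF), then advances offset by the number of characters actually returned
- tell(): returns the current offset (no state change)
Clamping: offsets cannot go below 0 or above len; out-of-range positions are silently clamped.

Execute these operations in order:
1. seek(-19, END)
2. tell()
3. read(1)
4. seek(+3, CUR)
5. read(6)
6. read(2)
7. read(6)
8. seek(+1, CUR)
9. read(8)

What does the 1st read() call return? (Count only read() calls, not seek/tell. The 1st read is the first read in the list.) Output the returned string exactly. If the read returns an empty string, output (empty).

After 1 (seek(-19, END)): offset=10
After 2 (tell()): offset=10
After 3 (read(1)): returned 'D', offset=11
After 4 (seek(+3, CUR)): offset=14
After 5 (read(6)): returned 'EOASMP', offset=20
After 6 (read(2)): returned 'RV', offset=22
After 7 (read(6)): returned '2GH0OW', offset=28
After 8 (seek(+1, CUR)): offset=29
After 9 (read(8)): returned '', offset=29

Answer: D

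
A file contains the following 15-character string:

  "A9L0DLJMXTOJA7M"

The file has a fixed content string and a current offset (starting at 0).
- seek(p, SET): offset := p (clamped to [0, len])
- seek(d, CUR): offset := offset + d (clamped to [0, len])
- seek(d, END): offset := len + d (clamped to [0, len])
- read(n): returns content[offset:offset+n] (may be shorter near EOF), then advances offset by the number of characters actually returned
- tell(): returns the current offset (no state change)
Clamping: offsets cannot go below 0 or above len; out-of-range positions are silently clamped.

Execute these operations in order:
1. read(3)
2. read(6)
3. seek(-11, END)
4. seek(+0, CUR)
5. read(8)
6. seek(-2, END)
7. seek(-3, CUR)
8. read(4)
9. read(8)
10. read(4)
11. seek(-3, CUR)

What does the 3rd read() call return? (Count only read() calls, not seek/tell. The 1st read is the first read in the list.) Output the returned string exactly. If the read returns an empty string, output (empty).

After 1 (read(3)): returned 'A9L', offset=3
After 2 (read(6)): returned '0DLJMX', offset=9
After 3 (seek(-11, END)): offset=4
After 4 (seek(+0, CUR)): offset=4
After 5 (read(8)): returned 'DLJMXTOJ', offset=12
After 6 (seek(-2, END)): offset=13
After 7 (seek(-3, CUR)): offset=10
After 8 (read(4)): returned 'OJA7', offset=14
After 9 (read(8)): returned 'M', offset=15
After 10 (read(4)): returned '', offset=15
After 11 (seek(-3, CUR)): offset=12

Answer: DLJMXTOJ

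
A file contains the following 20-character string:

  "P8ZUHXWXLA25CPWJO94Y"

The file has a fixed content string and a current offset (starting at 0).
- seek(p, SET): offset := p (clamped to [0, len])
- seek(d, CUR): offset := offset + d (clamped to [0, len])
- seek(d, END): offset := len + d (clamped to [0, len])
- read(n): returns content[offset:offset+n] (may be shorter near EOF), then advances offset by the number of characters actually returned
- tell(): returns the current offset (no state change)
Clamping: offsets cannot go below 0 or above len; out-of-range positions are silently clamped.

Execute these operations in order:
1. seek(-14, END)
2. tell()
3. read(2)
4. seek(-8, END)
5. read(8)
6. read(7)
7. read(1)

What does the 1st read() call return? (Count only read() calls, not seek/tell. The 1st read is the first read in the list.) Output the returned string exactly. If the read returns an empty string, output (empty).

After 1 (seek(-14, END)): offset=6
After 2 (tell()): offset=6
After 3 (read(2)): returned 'WX', offset=8
After 4 (seek(-8, END)): offset=12
After 5 (read(8)): returned 'CPWJO94Y', offset=20
After 6 (read(7)): returned '', offset=20
After 7 (read(1)): returned '', offset=20

Answer: WX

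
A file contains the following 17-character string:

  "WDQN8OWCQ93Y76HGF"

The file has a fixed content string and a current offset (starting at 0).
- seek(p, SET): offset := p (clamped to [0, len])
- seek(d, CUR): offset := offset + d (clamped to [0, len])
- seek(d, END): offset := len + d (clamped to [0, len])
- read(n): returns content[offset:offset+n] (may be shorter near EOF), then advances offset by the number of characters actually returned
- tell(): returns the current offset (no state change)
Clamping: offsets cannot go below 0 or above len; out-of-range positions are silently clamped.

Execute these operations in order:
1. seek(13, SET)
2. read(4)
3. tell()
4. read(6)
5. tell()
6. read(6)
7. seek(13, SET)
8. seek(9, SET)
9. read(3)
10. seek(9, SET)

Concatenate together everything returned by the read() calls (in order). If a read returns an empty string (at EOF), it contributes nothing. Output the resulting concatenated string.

After 1 (seek(13, SET)): offset=13
After 2 (read(4)): returned '6HGF', offset=17
After 3 (tell()): offset=17
After 4 (read(6)): returned '', offset=17
After 5 (tell()): offset=17
After 6 (read(6)): returned '', offset=17
After 7 (seek(13, SET)): offset=13
After 8 (seek(9, SET)): offset=9
After 9 (read(3)): returned '93Y', offset=12
After 10 (seek(9, SET)): offset=9

Answer: 6HGF93Y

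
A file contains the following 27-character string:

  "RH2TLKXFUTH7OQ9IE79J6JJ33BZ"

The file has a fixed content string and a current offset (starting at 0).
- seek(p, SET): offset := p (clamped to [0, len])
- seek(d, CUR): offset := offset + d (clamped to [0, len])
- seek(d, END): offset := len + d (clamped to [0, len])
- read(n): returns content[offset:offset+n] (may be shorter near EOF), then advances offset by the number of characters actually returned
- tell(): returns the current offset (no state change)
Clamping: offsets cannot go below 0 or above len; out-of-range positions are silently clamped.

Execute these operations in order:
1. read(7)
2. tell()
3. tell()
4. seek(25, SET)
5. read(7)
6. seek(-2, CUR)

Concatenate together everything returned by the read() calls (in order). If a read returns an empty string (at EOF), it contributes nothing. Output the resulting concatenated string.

Answer: RH2TLKXBZ

Derivation:
After 1 (read(7)): returned 'RH2TLKX', offset=7
After 2 (tell()): offset=7
After 3 (tell()): offset=7
After 4 (seek(25, SET)): offset=25
After 5 (read(7)): returned 'BZ', offset=27
After 6 (seek(-2, CUR)): offset=25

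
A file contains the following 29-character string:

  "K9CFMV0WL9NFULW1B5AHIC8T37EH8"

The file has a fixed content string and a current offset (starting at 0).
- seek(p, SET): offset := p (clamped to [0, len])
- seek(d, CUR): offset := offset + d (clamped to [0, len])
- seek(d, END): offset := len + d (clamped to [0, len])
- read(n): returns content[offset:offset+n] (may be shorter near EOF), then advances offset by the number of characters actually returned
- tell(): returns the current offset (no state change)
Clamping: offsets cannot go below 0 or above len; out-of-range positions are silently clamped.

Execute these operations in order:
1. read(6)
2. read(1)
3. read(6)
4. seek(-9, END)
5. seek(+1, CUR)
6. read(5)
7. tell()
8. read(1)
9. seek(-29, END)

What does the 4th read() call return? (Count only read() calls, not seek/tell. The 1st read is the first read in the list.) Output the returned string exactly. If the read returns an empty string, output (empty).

Answer: C8T37

Derivation:
After 1 (read(6)): returned 'K9CFMV', offset=6
After 2 (read(1)): returned '0', offset=7
After 3 (read(6)): returned 'WL9NFU', offset=13
After 4 (seek(-9, END)): offset=20
After 5 (seek(+1, CUR)): offset=21
After 6 (read(5)): returned 'C8T37', offset=26
After 7 (tell()): offset=26
After 8 (read(1)): returned 'E', offset=27
After 9 (seek(-29, END)): offset=0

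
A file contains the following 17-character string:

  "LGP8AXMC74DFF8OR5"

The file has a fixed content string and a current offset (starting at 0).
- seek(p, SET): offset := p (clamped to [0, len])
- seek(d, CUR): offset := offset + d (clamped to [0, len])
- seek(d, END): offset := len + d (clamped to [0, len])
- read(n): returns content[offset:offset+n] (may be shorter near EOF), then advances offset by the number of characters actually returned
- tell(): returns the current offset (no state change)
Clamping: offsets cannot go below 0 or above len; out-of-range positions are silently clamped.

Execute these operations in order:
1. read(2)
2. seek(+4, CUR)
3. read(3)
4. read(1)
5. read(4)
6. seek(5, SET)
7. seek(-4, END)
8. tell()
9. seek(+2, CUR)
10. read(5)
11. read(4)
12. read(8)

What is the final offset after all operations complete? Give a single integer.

After 1 (read(2)): returned 'LG', offset=2
After 2 (seek(+4, CUR)): offset=6
After 3 (read(3)): returned 'MC7', offset=9
After 4 (read(1)): returned '4', offset=10
After 5 (read(4)): returned 'DFF8', offset=14
After 6 (seek(5, SET)): offset=5
After 7 (seek(-4, END)): offset=13
After 8 (tell()): offset=13
After 9 (seek(+2, CUR)): offset=15
After 10 (read(5)): returned 'R5', offset=17
After 11 (read(4)): returned '', offset=17
After 12 (read(8)): returned '', offset=17

Answer: 17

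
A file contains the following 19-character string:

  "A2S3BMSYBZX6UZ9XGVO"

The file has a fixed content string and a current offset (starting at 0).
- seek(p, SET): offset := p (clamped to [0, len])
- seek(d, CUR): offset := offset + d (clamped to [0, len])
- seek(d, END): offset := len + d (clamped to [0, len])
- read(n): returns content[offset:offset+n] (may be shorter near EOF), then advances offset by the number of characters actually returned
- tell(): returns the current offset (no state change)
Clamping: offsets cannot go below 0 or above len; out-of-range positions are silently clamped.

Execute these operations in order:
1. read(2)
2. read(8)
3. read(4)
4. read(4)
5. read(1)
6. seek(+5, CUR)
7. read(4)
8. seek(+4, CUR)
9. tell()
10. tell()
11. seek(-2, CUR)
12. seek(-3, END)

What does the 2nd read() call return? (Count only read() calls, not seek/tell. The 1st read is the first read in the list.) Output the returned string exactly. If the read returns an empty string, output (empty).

Answer: S3BMSYBZ

Derivation:
After 1 (read(2)): returned 'A2', offset=2
After 2 (read(8)): returned 'S3BMSYBZ', offset=10
After 3 (read(4)): returned 'X6UZ', offset=14
After 4 (read(4)): returned '9XGV', offset=18
After 5 (read(1)): returned 'O', offset=19
After 6 (seek(+5, CUR)): offset=19
After 7 (read(4)): returned '', offset=19
After 8 (seek(+4, CUR)): offset=19
After 9 (tell()): offset=19
After 10 (tell()): offset=19
After 11 (seek(-2, CUR)): offset=17
After 12 (seek(-3, END)): offset=16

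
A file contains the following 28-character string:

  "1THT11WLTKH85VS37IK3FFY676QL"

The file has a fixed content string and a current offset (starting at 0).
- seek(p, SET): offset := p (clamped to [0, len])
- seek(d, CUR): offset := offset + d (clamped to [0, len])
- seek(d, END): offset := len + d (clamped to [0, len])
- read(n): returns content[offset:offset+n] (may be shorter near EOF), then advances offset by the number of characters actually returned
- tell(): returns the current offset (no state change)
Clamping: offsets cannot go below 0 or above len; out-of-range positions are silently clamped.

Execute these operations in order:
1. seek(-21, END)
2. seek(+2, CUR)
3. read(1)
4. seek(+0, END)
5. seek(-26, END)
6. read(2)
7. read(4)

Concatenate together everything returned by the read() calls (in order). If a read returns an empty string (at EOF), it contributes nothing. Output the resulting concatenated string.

Answer: KHT11WL

Derivation:
After 1 (seek(-21, END)): offset=7
After 2 (seek(+2, CUR)): offset=9
After 3 (read(1)): returned 'K', offset=10
After 4 (seek(+0, END)): offset=28
After 5 (seek(-26, END)): offset=2
After 6 (read(2)): returned 'HT', offset=4
After 7 (read(4)): returned '11WL', offset=8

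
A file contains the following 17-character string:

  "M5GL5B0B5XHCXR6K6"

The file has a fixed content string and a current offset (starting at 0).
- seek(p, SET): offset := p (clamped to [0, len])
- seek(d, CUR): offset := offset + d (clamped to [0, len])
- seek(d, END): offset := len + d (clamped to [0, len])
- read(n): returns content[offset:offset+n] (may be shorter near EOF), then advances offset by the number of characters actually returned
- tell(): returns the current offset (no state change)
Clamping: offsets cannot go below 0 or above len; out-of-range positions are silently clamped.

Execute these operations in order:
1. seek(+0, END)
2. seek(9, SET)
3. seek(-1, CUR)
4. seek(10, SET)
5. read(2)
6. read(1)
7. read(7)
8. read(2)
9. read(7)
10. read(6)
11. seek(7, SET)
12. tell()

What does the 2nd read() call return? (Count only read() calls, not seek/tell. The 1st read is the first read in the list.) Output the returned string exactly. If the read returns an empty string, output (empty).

Answer: X

Derivation:
After 1 (seek(+0, END)): offset=17
After 2 (seek(9, SET)): offset=9
After 3 (seek(-1, CUR)): offset=8
After 4 (seek(10, SET)): offset=10
After 5 (read(2)): returned 'HC', offset=12
After 6 (read(1)): returned 'X', offset=13
After 7 (read(7)): returned 'R6K6', offset=17
After 8 (read(2)): returned '', offset=17
After 9 (read(7)): returned '', offset=17
After 10 (read(6)): returned '', offset=17
After 11 (seek(7, SET)): offset=7
After 12 (tell()): offset=7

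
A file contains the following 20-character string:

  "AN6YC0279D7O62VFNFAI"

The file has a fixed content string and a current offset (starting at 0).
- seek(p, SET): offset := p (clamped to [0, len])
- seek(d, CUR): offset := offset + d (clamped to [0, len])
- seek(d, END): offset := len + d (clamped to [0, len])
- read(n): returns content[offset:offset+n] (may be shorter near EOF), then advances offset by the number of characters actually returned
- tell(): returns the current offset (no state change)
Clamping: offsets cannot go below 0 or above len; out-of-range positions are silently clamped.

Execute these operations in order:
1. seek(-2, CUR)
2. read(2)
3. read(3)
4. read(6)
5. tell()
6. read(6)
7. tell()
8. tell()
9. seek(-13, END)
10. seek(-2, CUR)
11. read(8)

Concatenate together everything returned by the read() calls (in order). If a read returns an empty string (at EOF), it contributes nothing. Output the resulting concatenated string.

After 1 (seek(-2, CUR)): offset=0
After 2 (read(2)): returned 'AN', offset=2
After 3 (read(3)): returned '6YC', offset=5
After 4 (read(6)): returned '0279D7', offset=11
After 5 (tell()): offset=11
After 6 (read(6)): returned 'O62VFN', offset=17
After 7 (tell()): offset=17
After 8 (tell()): offset=17
After 9 (seek(-13, END)): offset=7
After 10 (seek(-2, CUR)): offset=5
After 11 (read(8)): returned '0279D7O6', offset=13

Answer: AN6YC0279D7O62VFN0279D7O6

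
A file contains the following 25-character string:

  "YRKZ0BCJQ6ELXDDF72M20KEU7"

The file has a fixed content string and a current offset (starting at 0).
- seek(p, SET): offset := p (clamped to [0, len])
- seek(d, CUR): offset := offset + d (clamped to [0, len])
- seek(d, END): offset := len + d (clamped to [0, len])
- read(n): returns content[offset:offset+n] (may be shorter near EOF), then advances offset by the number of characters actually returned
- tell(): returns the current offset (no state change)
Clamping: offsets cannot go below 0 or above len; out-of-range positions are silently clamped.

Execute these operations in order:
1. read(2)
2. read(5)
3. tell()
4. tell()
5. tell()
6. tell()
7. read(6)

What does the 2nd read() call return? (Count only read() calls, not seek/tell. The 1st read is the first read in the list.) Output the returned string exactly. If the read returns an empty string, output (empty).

Answer: KZ0BC

Derivation:
After 1 (read(2)): returned 'YR', offset=2
After 2 (read(5)): returned 'KZ0BC', offset=7
After 3 (tell()): offset=7
After 4 (tell()): offset=7
After 5 (tell()): offset=7
After 6 (tell()): offset=7
After 7 (read(6)): returned 'JQ6ELX', offset=13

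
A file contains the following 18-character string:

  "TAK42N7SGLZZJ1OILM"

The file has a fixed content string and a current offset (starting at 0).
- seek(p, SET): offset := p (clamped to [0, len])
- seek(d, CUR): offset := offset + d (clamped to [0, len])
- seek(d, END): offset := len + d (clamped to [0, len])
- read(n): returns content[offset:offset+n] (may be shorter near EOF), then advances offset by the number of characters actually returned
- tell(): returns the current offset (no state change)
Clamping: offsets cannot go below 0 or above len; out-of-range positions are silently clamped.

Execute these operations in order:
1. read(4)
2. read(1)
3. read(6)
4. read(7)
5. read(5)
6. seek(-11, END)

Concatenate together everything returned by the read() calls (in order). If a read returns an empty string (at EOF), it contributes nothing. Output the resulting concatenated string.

After 1 (read(4)): returned 'TAK4', offset=4
After 2 (read(1)): returned '2', offset=5
After 3 (read(6)): returned 'N7SGLZ', offset=11
After 4 (read(7)): returned 'ZJ1OILM', offset=18
After 5 (read(5)): returned '', offset=18
After 6 (seek(-11, END)): offset=7

Answer: TAK42N7SGLZZJ1OILM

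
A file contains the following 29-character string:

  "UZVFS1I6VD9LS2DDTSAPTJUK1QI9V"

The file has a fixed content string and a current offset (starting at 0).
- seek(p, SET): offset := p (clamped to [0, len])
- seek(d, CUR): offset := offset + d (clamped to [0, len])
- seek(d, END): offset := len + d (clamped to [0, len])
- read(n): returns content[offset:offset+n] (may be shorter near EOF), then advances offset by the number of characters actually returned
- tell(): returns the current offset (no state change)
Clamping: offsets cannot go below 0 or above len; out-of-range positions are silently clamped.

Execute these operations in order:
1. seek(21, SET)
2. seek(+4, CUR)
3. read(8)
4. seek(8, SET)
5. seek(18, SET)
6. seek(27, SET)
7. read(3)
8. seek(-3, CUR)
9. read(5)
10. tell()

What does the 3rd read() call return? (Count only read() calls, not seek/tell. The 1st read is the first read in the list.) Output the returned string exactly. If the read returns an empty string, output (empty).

Answer: I9V

Derivation:
After 1 (seek(21, SET)): offset=21
After 2 (seek(+4, CUR)): offset=25
After 3 (read(8)): returned 'QI9V', offset=29
After 4 (seek(8, SET)): offset=8
After 5 (seek(18, SET)): offset=18
After 6 (seek(27, SET)): offset=27
After 7 (read(3)): returned '9V', offset=29
After 8 (seek(-3, CUR)): offset=26
After 9 (read(5)): returned 'I9V', offset=29
After 10 (tell()): offset=29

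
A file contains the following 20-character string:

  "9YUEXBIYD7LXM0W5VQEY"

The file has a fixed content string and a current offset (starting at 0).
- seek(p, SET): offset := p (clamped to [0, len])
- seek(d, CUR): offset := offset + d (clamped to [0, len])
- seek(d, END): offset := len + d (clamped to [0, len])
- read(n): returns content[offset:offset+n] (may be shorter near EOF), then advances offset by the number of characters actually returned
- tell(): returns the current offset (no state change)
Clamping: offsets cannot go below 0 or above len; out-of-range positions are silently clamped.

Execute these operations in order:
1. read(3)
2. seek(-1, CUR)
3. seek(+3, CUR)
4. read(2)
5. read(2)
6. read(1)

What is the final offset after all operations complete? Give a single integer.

After 1 (read(3)): returned '9YU', offset=3
After 2 (seek(-1, CUR)): offset=2
After 3 (seek(+3, CUR)): offset=5
After 4 (read(2)): returned 'BI', offset=7
After 5 (read(2)): returned 'YD', offset=9
After 6 (read(1)): returned '7', offset=10

Answer: 10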